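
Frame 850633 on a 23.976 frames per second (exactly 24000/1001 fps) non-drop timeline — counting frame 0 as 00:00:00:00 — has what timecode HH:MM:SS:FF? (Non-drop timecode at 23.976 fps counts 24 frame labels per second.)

09:50:43:01

850633 ÷ 24 = 35443 full seconds, remainder 1 frame.
35443 s = 9 h 50 min 43 s.
Timecode: 09:50:43:01.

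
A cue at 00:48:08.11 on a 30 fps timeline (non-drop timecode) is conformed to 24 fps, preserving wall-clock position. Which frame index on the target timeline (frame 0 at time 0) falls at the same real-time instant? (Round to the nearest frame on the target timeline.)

Source frame index: (0×3600 + 48×60 + 8) × 30 + 11 = 86651.
Real time: 86651 / (30) = 86651/30 s.
Target frame: (86651/30) × (24) = 346604/5 ≈ 69320.800 → 69321.

frame 69321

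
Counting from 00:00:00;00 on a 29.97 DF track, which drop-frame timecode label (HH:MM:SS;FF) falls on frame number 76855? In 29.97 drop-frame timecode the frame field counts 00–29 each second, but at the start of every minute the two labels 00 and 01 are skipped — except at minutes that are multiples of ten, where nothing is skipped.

Ten DF minutes hold 17982 frames, so frame 76855 lies in block 4 (frames 71928–89909) with 4927 frames into that block.
The block's first minute is 1800 frames and the rest 1798 each; 4927 frames reaches minute 2, so 4 × 18 + 2 × 2 = 76 labels have been skipped so far.
Adding those back, label number 76855 + 76 = 76931 at 30 labels/s is 2564 s + 11 f = 0 h 42 min 44 s frame 11, i.e. 00:42:44;11.

00:42:44;11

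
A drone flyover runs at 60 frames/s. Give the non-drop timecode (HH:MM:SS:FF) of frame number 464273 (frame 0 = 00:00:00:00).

02:08:57:53

464273 ÷ 60 = 7737 full seconds, remainder 53 frames.
7737 s = 2 h 8 min 57 s.
Timecode: 02:08:57:53.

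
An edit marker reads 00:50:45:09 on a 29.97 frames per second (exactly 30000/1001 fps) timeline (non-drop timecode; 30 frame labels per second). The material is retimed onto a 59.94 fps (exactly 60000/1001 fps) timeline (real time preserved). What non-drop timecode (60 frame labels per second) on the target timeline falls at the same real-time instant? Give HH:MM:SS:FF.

00:50:45:18

Source frame index: (0×3600 + 50×60 + 45) × 30 + 9 = 91359.
Real time: 91359 / (30000/1001) = 30483453/10000 s.
Target frame: (30483453/10000) × (60000/1001) = 182718.
At 60 labels/s: frame 182718 → 00:50:45:18.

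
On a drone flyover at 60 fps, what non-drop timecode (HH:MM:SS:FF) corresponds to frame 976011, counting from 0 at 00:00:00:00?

04:31:06:51

976011 ÷ 60 = 16266 full seconds, remainder 51 frames.
16266 s = 4 h 31 min 6 s.
Timecode: 04:31:06:51.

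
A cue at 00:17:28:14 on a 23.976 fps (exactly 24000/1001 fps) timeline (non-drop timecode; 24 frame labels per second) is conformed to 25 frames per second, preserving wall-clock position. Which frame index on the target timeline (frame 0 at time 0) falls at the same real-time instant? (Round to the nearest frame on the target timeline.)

frame 26241

Source frame index: (0×3600 + 17×60 + 28) × 24 + 14 = 25166.
Real time: 25166 / (24000/1001) = 12595583/12000 s.
Target frame: (12595583/12000) × (25) = 12595583/480 ≈ 26240.798 → 26241.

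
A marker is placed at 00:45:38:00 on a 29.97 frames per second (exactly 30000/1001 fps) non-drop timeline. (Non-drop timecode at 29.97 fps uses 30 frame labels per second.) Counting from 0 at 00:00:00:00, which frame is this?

82140

Total seconds to the label: (0 × 3600 + 45 × 60 + 38) = 2738.
Frame index = 2738 × 30 + 0 = 82140.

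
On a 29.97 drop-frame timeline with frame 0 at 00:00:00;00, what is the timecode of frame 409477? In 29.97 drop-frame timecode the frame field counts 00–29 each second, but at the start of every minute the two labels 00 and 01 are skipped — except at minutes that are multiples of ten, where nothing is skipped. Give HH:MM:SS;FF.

03:47:42;27

Ten DF minutes hold 17982 frames, so frame 409477 lies in block 22 (frames 395604–413585) with 13873 frames into that block.
The block's first minute is 1800 frames and the rest 1798 each; 13873 frames reaches minute 7, so 22 × 18 + 7 × 2 = 410 labels have been skipped so far.
Adding those back, label number 409477 + 410 = 409887 at 30 labels/s is 13662 s + 27 f = 3 h 47 min 42 s frame 27, i.e. 03:47:42;27.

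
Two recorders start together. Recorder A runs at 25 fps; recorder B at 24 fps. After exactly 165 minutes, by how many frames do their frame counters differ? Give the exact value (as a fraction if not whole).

9900 frames

165 min = 9900 s.
A emits 25 × 9900 = 247500 frames; B emits 24 × 9900 = 237600.
Difference = 9900 frames; B is behind A.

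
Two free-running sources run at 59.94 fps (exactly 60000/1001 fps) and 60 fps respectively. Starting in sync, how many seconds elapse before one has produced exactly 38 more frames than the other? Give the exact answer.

The gap grows by |60 − 60000/1001| = 60/1001 frames per second.
Time for a 38-frame gap: 38 ÷ (60/1001) = 19019/30 s.

19019/30 seconds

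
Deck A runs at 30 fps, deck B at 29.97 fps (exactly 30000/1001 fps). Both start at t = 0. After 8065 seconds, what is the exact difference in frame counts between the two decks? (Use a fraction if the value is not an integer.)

A emits 30 × 8065 = 241950 frames; B emits 30000/1001 × 8065 = 241950000/1001.
Difference = 241950/1001 frames (≈ 241.7083); B is behind A.

241950/1001 frames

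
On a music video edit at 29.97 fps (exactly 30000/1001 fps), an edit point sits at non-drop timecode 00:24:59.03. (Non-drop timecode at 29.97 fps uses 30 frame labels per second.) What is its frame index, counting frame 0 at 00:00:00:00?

frame 44973

Total seconds to the label: (0 × 3600 + 24 × 60 + 59) = 1499.
Frame index = 1499 × 30 + 3 = 44973.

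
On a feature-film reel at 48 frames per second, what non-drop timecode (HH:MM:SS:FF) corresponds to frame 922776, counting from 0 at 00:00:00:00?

922776 ÷ 48 = 19224 full seconds, remainder 24 frames.
19224 s = 5 h 20 min 24 s.
Timecode: 05:20:24:24.

05:20:24:24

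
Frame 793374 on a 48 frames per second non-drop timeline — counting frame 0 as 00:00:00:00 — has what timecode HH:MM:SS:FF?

793374 ÷ 48 = 16528 full seconds, remainder 30 frames.
16528 s = 4 h 35 min 28 s.
Timecode: 04:35:28:30.

04:35:28:30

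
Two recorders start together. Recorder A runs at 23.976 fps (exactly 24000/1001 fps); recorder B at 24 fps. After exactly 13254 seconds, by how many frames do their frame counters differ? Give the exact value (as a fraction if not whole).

318096/1001 frames

A emits 24000/1001 × 13254 = 318096000/1001 frames; B emits 24 × 13254 = 318096.
Difference = 318096/1001 frames (≈ 317.7782); B is ahead of A.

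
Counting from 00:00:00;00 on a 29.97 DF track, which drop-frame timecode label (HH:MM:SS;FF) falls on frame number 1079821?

10:00:30;01

Each 10-minute DF block holds 10 × 60 × 30 − 9 × 2 = 17982 frames. 1079821 ÷ 17982 → 60 full blocks, remainder 901.
Within the partial block the first minute is 1800 frames and each further minute 1798, so 0 further minute boundaries passed. Total skipped labels = 18 × 60 + 2 × 0 = 1080.
Non-drop label index = 1079821 + 1080 = 1080901; at 30 labels/s that is 10:00:30:01, i.e. DF 10:00:30;01.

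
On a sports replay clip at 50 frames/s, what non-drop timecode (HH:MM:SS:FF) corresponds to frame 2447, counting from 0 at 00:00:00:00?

00:00:48:47

2447 ÷ 50 = 48 full seconds, remainder 47 frames.
48 s = 0 h 0 min 48 s.
Timecode: 00:00:48:47.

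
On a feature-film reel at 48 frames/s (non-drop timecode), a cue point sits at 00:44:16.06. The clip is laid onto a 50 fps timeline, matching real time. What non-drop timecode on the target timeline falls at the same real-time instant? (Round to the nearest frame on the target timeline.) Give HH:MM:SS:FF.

Source frame index: (0×3600 + 44×60 + 16) × 48 + 6 = 127494.
Real time: 127494 / (48) = 21249/8 s.
Target frame: (21249/8) × (50) = 531225/4 ≈ 132806.250 → 132806.
At 50 labels/s: frame 132806 → 00:44:16:06.

00:44:16:06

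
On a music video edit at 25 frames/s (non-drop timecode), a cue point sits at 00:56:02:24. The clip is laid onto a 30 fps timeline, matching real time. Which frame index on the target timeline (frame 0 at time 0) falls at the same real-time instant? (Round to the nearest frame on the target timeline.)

Source frame index: (0×3600 + 56×60 + 2) × 25 + 24 = 84074.
Real time: 84074 / (25) = 84074/25 s.
Target frame: (84074/25) × (30) = 504444/5 ≈ 100888.800 → 100889.

frame 100889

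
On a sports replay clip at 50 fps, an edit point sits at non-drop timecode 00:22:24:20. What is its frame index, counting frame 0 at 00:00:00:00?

Total seconds to the label: (0 × 3600 + 22 × 60 + 24) = 1344.
Frame index = 1344 × 50 + 20 = 67220.

67220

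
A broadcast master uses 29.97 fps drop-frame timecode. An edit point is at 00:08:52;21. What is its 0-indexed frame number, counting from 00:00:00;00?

15965

As if non-drop at 30 labels/s: (0 × 3600 + 8 × 60 + 52) × 30 + 21 = 15981.
Minute boundaries passed: 8; those not divisible by 10: 8 − 0 = 8; dropped labels = 2 × 8 = 16.
Actual frame index = 15981 − 16 = 15965.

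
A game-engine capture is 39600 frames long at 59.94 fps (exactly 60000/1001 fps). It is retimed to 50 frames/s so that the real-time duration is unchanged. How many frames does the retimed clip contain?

33033 frames

Target frames = source frames × (target rate / source rate) = 39600 × (50)/(60000/1001) = 39600 × 1001/1200 = 33033.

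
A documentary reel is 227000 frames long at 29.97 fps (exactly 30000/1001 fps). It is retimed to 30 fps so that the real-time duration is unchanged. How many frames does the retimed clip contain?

Target frames = source frames × (target rate / source rate) = 227000 × (30)/(30000/1001) = 227000 × 1001/1000 = 227227.

227227 frames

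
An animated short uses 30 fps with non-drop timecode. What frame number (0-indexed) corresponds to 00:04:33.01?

Total seconds to the label: (0 × 3600 + 4 × 60 + 33) = 273.
Frame index = 273 × 30 + 1 = 8191.

frame 8191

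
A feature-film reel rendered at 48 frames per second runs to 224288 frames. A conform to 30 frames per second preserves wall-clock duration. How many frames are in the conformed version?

140180 frames

Target frames = source frames × (target rate / source rate) = 224288 × (30)/(48) = 224288 × 5/8 = 140180.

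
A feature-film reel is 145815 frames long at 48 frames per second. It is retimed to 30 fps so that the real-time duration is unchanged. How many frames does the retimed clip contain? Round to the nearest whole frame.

91134 frames

Frames at target rate = 145815 × (30) / (48) = 729075/8 ≈ 91134.375.
Nearest whole frame: 91134.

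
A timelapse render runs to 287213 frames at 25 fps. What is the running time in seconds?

11488.52 seconds

Running time = 287213 / (25) = 11488.52 s.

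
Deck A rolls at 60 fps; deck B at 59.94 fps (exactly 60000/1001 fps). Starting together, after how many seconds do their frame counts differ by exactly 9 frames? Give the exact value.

150.15 seconds

The gap grows by |60000/1001 − 60| = 60/1001 frames per second.
Time for a 9-frame gap: 9 ÷ (60/1001) = 150.15 s.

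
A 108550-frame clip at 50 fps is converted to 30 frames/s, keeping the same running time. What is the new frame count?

Target frames = source frames × (target rate / source rate) = 108550 × (30)/(50) = 108550 × 3/5 = 65130.

65130 frames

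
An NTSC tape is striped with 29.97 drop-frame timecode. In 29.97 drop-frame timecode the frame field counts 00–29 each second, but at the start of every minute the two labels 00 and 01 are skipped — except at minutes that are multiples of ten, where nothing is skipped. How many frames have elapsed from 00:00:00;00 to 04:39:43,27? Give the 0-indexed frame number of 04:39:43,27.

503013

Complete 10-minute blocks: 27, each 17982 frames → 485514.
Remaining 9 whole minutes in the current block: 1800 + 8 × 1798 = 16184 frames.
Within the current minute: 43 × 30 + 27 − 2 = 1315 (labels ;00/;01 skipped at this minute). Total = 485514 + 16184 + 1315 = 503013.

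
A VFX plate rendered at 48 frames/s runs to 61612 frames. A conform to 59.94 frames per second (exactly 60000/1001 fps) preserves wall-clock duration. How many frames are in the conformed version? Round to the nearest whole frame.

76938 frames

Frames at target rate = 61612 × (60000/1001) / (48) = 77015000/1001 ≈ 76938.062.
Nearest whole frame: 76938.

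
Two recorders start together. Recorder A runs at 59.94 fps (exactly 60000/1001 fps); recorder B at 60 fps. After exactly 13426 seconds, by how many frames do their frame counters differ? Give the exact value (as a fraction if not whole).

115080/143 frames

A emits 60000/1001 × 13426 = 115080000/143 frames; B emits 60 × 13426 = 805560.
Difference = 115080/143 frames (≈ 804.7552); B is ahead of A.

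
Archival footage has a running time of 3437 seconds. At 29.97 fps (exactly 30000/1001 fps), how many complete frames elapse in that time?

103006 frames

Frames = 3437 × 30000/1001 = 14730000/143 ≈ 103006.9930.
Complete frames: 103006.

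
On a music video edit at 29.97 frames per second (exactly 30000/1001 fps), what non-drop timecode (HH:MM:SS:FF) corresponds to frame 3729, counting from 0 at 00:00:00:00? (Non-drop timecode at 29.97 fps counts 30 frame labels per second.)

3729 ÷ 30 = 124 full seconds, remainder 9 frames.
124 s = 0 h 2 min 4 s.
Timecode: 00:02:04:09.

00:02:04:09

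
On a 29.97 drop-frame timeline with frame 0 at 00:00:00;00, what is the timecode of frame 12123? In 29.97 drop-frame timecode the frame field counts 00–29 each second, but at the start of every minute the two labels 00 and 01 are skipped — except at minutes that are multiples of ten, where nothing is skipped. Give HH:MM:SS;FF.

00:06:44;15

Ten DF minutes hold 17982 frames, so frame 12123 lies in block 0 (frames 0–17981) with 12123 frames into that block.
The block's first minute is 1800 frames and the rest 1798 each; 12123 frames reaches minute 6, so 0 × 18 + 6 × 2 = 12 labels have been skipped so far.
Adding those back, label number 12123 + 12 = 12135 at 30 labels/s is 404 s + 15 f = 0 h 6 min 44 s frame 15, i.e. 00:06:44;15.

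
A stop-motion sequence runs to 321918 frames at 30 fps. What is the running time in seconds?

Running time = 321918 / (30) = 10730.6 s.

10730.6 seconds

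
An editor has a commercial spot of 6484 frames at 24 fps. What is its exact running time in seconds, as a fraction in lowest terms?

Running time = 6484 ÷ (24) = 6484 × 1/24 = 1621/6 s.

1621/6 seconds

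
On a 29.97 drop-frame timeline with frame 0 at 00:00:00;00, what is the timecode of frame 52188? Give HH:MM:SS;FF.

Ten DF minutes hold 17982 frames, so frame 52188 lies in block 2 (frames 35964–53945) with 16224 frames into that block.
The block's first minute is 1800 frames and the rest 1798 each; 16224 frames reaches minute 9, so 2 × 18 + 9 × 2 = 54 labels have been skipped so far.
Adding those back, label number 52188 + 54 = 52242 at 30 labels/s is 1741 s + 12 f = 0 h 29 min 1 s frame 12, i.e. 00:29:01;12.

00:29:01;12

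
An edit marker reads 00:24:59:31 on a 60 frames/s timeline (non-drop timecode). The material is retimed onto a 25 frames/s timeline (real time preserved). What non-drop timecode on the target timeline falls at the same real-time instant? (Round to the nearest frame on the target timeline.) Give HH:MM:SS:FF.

Source frame index: (0×3600 + 24×60 + 59) × 60 + 31 = 89971.
Real time: 89971 / (60) = 89971/60 s.
Target frame: (89971/60) × (25) = 449855/12 ≈ 37487.917 → 37488.
At 25 labels/s: frame 37488 → 00:24:59:13.

00:24:59:13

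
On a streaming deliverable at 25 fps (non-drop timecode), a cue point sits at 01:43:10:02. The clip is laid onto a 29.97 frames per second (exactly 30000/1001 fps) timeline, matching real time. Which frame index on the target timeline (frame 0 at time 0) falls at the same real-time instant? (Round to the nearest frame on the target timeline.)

Source frame index: (1×3600 + 43×60 + 10) × 25 + 2 = 154752.
Real time: 154752 / (25) = 154752/25 s.
Target frame: (154752/25) × (30000/1001) = 14284800/77 ≈ 185516.883 → 185517.

frame 185517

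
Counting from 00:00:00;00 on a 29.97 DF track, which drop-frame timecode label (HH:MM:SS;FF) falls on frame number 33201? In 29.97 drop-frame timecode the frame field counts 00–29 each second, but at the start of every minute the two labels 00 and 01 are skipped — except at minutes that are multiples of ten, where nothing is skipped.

00:18:27;25

Each 10-minute DF block holds 10 × 60 × 30 − 9 × 2 = 17982 frames. 33201 ÷ 17982 → 1 full block, remainder 15219.
Within the partial block the first minute is 1800 frames and each further minute 1798, so 8 further minute boundaries passed. Total skipped labels = 18 × 1 + 2 × 8 = 34.
Non-drop label index = 33201 + 34 = 33235; at 30 labels/s that is 00:18:27:25, i.e. DF 00:18:27;25.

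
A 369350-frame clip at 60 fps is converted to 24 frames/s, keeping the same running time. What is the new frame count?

147740 frames

Target frames = source frames × (target rate / source rate) = 369350 × (24)/(60) = 369350 × 2/5 = 147740.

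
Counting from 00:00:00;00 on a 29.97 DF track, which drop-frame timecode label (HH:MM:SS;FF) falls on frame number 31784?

00:17:40;16

Ten DF minutes hold 17982 frames, so frame 31784 lies in block 1 (frames 17982–35963) with 13802 frames into that block.
The block's first minute is 1800 frames and the rest 1798 each; 13802 frames reaches minute 7, so 1 × 18 + 7 × 2 = 32 labels have been skipped so far.
Adding those back, label number 31784 + 32 = 31816 at 30 labels/s is 1060 s + 16 f = 0 h 17 min 40 s frame 16, i.e. 00:17:40;16.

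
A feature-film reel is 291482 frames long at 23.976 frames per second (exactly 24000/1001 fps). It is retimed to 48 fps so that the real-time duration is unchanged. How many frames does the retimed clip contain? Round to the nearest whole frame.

583547 frames

Frames at target rate = 291482 × (48) / (24000/1001) = 145886741/250 ≈ 583546.964.
Nearest whole frame: 583547.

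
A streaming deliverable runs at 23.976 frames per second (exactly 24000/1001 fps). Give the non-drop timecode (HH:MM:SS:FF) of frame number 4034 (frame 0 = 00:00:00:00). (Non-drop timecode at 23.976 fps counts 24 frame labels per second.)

00:02:48:02

4034 ÷ 24 = 168 full seconds, remainder 2 frames.
168 s = 0 h 2 min 48 s.
Timecode: 00:02:48:02.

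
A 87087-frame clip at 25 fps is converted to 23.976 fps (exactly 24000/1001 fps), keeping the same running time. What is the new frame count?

83520 frames

Target frames = source frames × (target rate / source rate) = 87087 × (24000/1001)/(25) = 87087 × 960/1001 = 83520.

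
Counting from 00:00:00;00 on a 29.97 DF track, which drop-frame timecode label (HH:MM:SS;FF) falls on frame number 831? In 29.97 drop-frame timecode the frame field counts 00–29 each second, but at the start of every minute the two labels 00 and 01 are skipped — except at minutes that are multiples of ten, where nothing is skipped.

00:00:27;21

Each 10-minute DF block holds 10 × 60 × 30 − 9 × 2 = 17982 frames. 831 ÷ 17982 → 0 full blocks, remainder 831.
Within the partial block the first minute is 1800 frames and each further minute 1798, so 0 further minute boundaries passed. Total skipped labels = 18 × 0 + 2 × 0 = 0.
Non-drop label index = 831 + 0 = 831; at 30 labels/s that is 00:00:27:21, i.e. DF 00:00:27;21.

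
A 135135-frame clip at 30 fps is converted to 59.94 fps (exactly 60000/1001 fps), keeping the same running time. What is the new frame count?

Target frames = source frames × (target rate / source rate) = 135135 × (60000/1001)/(30) = 135135 × 2000/1001 = 270000.

270000 frames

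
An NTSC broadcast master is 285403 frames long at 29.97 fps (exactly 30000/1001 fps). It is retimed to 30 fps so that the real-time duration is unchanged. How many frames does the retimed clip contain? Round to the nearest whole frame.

Frames at target rate = 285403 × (30) / (30000/1001) = 285688403/1000 ≈ 285688.403.
Nearest whole frame: 285688.

285688 frames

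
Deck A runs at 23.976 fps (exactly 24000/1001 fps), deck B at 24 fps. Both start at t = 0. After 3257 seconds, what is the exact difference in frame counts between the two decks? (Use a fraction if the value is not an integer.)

78168/1001 frames

A emits 24000/1001 × 3257 = 78168000/1001 frames; B emits 24 × 3257 = 78168.
Difference = 78168/1001 frames (≈ 78.0899); B is ahead of A.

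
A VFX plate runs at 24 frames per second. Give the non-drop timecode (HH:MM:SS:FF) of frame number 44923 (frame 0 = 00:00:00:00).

00:31:11:19

44923 ÷ 24 = 1871 full seconds, remainder 19 frames.
1871 s = 0 h 31 min 11 s.
Timecode: 00:31:11:19.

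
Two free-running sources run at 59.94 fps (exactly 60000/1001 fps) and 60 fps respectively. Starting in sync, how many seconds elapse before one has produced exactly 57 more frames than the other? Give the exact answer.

950.95 seconds

The gap grows by |60 − 60000/1001| = 60/1001 frames per second.
Time for a 57-frame gap: 57 ÷ (60/1001) = 950.95 s.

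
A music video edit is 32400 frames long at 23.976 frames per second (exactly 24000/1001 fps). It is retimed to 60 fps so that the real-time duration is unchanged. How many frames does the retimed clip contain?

81081 frames

Target frames = source frames × (target rate / source rate) = 32400 × (60)/(24000/1001) = 32400 × 1001/400 = 81081.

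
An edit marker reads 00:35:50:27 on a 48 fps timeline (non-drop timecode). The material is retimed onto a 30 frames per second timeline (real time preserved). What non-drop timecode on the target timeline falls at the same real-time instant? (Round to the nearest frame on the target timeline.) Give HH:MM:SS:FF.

00:35:50:17

Source frame index: (0×3600 + 35×60 + 50) × 48 + 27 = 103227.
Real time: 103227 / (48) = 34409/16 s.
Target frame: (34409/16) × (30) = 516135/8 ≈ 64516.875 → 64517.
At 30 labels/s: frame 64517 → 00:35:50:17.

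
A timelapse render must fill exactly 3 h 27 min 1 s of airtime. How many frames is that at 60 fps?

745260 frames

3 h 27 min 1 s = 12421 s.
Frames = 12421 × 60 = 745260.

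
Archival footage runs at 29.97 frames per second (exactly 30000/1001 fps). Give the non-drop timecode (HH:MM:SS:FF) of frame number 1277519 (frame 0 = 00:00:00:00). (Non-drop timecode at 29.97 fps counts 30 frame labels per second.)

11:49:43:29

1277519 ÷ 30 = 42583 full seconds, remainder 29 frames.
42583 s = 11 h 49 min 43 s.
Timecode: 11:49:43:29.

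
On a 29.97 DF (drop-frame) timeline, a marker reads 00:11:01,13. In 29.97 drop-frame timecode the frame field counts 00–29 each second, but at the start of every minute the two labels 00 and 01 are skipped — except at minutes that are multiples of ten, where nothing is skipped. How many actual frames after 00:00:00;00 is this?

As if non-drop at 30 labels/s: (0 × 3600 + 11 × 60 + 1) × 30 + 13 = 19843.
Minute boundaries passed: 11; those not divisible by 10: 11 − 1 = 10; dropped labels = 2 × 10 = 20.
Actual frame index = 19843 − 20 = 19823.

19823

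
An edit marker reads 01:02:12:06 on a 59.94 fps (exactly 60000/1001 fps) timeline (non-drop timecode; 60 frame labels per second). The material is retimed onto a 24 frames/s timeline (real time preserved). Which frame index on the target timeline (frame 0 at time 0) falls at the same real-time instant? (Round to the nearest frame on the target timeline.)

frame 89660

Source frame index: (1×3600 + 2×60 + 12) × 60 + 6 = 223926.
Real time: 223926 / (60000/1001) = 37358321/10000 s.
Target frame: (37358321/10000) × (24) = 112074963/1250 ≈ 89659.970 → 89660.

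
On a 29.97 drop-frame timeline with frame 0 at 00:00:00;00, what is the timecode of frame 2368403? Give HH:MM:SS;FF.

21:57:05;25

Each 10-minute DF block holds 10 × 60 × 30 − 9 × 2 = 17982 frames. 2368403 ÷ 17982 → 131 full blocks, remainder 12761.
Within the partial block the first minute is 1800 frames and each further minute 1798, so 7 further minute boundaries passed. Total skipped labels = 18 × 131 + 2 × 7 = 2372.
Non-drop label index = 2368403 + 2372 = 2370775; at 30 labels/s that is 21:57:05:25, i.e. DF 21:57:05;25.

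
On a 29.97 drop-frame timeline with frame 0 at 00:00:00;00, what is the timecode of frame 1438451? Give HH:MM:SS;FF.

13:19:56;11

Ten DF minutes hold 17982 frames, so frame 1438451 lies in block 79 (frames 1420578–1438559) with 17873 frames into that block.
The block's first minute is 1800 frames and the rest 1798 each; 17873 frames reaches minute 9, so 79 × 18 + 9 × 2 = 1440 labels have been skipped so far.
Adding those back, label number 1438451 + 1440 = 1439891 at 30 labels/s is 47996 s + 11 f = 13 h 19 min 56 s frame 11, i.e. 13:19:56;11.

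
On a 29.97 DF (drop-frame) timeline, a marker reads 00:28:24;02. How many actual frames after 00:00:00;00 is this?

51070

Complete 10-minute blocks: 2, each 17982 frames → 35964.
Remaining 8 whole minutes in the current block: 1800 + 7 × 1798 = 14386 frames.
Within the current minute: 24 × 30 + 2 − 2 = 720 (labels ;00/;01 skipped at this minute). Total = 35964 + 14386 + 720 = 51070.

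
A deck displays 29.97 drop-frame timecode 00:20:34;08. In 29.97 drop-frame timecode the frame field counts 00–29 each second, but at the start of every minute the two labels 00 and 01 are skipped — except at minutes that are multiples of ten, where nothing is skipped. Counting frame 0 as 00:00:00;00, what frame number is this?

As if non-drop at 30 labels/s: (0 × 3600 + 20 × 60 + 34) × 30 + 8 = 37028.
Minute boundaries passed: 20; those not divisible by 10: 20 − 2 = 18; dropped labels = 2 × 18 = 36.
Actual frame index = 37028 − 36 = 36992.

36992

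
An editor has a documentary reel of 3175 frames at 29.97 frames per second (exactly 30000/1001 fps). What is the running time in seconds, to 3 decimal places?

Running time = 3175 × 1001/30000 = 127127/1200 s ≈ 105.939 s.

105.939 seconds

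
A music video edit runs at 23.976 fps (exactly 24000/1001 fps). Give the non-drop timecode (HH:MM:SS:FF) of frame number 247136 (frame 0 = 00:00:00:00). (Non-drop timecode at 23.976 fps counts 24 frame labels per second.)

02:51:37:08

247136 ÷ 24 = 10297 full seconds, remainder 8 frames.
10297 s = 2 h 51 min 37 s.
Timecode: 02:51:37:08.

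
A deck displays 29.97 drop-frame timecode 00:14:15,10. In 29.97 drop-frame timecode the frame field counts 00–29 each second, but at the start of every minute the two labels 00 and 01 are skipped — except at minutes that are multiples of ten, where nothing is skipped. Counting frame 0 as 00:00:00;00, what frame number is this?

As if non-drop at 30 labels/s: (0 × 3600 + 14 × 60 + 15) × 30 + 10 = 25660.
Minute boundaries passed: 14; those not divisible by 10: 14 − 1 = 13; dropped labels = 2 × 13 = 26.
Actual frame index = 25660 − 26 = 25634.

25634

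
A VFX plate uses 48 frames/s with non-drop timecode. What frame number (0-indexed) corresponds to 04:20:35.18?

frame 750498

Total seconds to the label: (4 × 3600 + 20 × 60 + 35) = 15635.
Frame index = 15635 × 48 + 18 = 750498.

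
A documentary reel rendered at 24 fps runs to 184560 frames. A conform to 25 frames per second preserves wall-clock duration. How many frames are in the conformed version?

Target frames = source frames × (target rate / source rate) = 184560 × (25)/(24) = 184560 × 25/24 = 192250.

192250 frames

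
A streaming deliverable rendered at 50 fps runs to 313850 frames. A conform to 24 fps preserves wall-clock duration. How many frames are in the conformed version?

Target frames = source frames × (target rate / source rate) = 313850 × (24)/(50) = 313850 × 12/25 = 150648.

150648 frames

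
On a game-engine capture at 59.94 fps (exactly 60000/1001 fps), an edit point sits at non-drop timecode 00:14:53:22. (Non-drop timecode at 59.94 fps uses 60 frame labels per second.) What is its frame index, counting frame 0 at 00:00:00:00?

53602

Total seconds to the label: (0 × 3600 + 14 × 60 + 53) = 893.
Frame index = 893 × 60 + 22 = 53602.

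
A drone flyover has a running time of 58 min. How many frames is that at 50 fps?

58 min = 3480 s.
Frames = 3480 × 50 = 174000.

174000 frames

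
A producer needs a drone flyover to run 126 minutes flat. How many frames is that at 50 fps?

126 min = 7560 s.
Frames = 7560 × 50 = 378000.

378000 frames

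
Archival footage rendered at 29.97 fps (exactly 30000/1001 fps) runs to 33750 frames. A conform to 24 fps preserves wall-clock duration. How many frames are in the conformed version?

27027 frames

Target frames = source frames × (target rate / source rate) = 33750 × (24)/(30000/1001) = 33750 × 1001/1250 = 27027.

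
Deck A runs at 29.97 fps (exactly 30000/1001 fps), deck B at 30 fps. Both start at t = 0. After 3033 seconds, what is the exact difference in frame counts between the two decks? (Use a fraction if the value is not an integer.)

90990/1001 frames

A emits 30000/1001 × 3033 = 90990000/1001 frames; B emits 30 × 3033 = 90990.
Difference = 90990/1001 frames (≈ 90.8991); B is ahead of A.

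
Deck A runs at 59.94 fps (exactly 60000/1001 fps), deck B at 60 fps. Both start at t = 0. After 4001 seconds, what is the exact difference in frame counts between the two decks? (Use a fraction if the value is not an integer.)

A emits 60000/1001 × 4001 = 240060000/1001 frames; B emits 60 × 4001 = 240060.
Difference = 240060/1001 frames (≈ 239.8202); B is ahead of A.

240060/1001 frames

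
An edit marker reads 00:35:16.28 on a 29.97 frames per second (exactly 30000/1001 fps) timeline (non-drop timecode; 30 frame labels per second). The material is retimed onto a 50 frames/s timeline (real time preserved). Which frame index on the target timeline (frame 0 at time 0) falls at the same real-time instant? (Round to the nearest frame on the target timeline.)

frame 105953

Source frame index: (0×3600 + 35×60 + 16) × 30 + 28 = 63508.
Real time: 63508 / (30000/1001) = 15892877/7500 s.
Target frame: (15892877/7500) × (50) = 15892877/150 ≈ 105952.513 → 105953.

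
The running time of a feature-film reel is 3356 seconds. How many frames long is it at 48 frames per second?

Frames = 3356 × 48 = 161088.

161088 frames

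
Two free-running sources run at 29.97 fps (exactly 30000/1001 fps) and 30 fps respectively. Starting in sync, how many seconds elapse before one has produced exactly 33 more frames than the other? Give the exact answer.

The gap grows by |30 − 30000/1001| = 30/1001 frames per second.
Time for a 33-frame gap: 33 ÷ (30/1001) = 1101.1 s.

1101.1 seconds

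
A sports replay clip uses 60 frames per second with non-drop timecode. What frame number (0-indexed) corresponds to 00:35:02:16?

126136

Total seconds to the label: (0 × 3600 + 35 × 60 + 2) = 2102.
Frame index = 2102 × 60 + 16 = 126136.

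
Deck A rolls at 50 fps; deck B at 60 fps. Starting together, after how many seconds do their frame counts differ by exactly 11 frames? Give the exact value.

1.1 seconds

The gap grows by |60 − 50| = 10 frames per second.
Time for a 11-frame gap: 11 ÷ (10) = 1.1 s.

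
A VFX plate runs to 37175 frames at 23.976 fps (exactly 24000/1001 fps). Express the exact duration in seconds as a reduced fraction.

1488487/960 seconds

Running time = 37175 ÷ (24000/1001) = 37175 × 1001/24000 = 1488487/960 s.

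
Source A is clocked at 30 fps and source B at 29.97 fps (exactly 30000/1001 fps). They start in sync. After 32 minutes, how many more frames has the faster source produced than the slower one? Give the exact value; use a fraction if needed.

32 min = 1920 s.
A emits 30 × 1920 = 57600 frames; B emits 30000/1001 × 1920 = 57600000/1001.
Difference = 57600/1001 frames (≈ 57.5425); B is behind A.

57600/1001 frames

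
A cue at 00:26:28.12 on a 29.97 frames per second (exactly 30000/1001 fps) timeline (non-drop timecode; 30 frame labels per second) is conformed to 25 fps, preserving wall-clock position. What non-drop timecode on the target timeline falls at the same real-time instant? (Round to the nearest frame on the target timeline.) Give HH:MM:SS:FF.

00:26:30:00

Source frame index: (0×3600 + 26×60 + 28) × 30 + 12 = 47652.
Real time: 47652 / (30000/1001) = 3974971/2500 s.
Target frame: (3974971/2500) × (25) = 3974971/100 ≈ 39749.710 → 39750.
At 25 labels/s: frame 39750 → 00:26:30:00.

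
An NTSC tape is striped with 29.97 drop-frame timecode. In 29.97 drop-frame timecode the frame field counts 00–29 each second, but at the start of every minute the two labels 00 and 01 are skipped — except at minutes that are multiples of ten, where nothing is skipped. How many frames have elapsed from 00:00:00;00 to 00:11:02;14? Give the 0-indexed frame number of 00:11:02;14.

19854

As if non-drop at 30 labels/s: (0 × 3600 + 11 × 60 + 2) × 30 + 14 = 19874.
Minute boundaries passed: 11; those not divisible by 10: 11 − 1 = 10; dropped labels = 2 × 10 = 20.
Actual frame index = 19874 − 20 = 19854.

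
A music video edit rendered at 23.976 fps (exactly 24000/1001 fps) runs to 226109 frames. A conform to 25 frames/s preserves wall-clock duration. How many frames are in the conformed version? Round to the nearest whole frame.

235766 frames

Frames at target rate = 226109 × (25) / (24000/1001) = 226335109/960 ≈ 235765.739.
Nearest whole frame: 235766.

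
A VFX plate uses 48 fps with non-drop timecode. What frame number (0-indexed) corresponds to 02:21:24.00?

Total seconds to the label: (2 × 3600 + 21 × 60 + 24) = 8484.
Frame index = 8484 × 48 + 0 = 407232.

frame 407232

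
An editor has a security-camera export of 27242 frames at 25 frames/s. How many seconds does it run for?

Running time = 27242 / (25) = 1089.68 s.

1089.68 seconds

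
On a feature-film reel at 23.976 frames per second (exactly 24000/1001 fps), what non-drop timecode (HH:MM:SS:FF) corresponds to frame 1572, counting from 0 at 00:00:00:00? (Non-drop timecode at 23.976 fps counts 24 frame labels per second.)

00:01:05:12

1572 ÷ 24 = 65 full seconds, remainder 12 frames.
65 s = 0 h 1 min 5 s.
Timecode: 00:01:05:12.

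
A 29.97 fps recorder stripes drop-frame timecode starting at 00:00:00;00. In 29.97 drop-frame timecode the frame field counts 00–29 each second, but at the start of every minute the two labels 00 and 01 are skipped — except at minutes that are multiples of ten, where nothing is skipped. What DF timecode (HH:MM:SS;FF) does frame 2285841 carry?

21:11:10;29

Ten DF minutes hold 17982 frames, so frame 2285841 lies in block 127 (frames 2283714–2301695) with 2127 frames into that block.
The block's first minute is 1800 frames and the rest 1798 each; 2127 frames reaches minute 1, so 127 × 18 + 1 × 2 = 2288 labels have been skipped so far.
Adding those back, label number 2285841 + 2288 = 2288129 at 30 labels/s is 76270 s + 29 f = 21 h 11 min 10 s frame 29, i.e. 21:11:10;29.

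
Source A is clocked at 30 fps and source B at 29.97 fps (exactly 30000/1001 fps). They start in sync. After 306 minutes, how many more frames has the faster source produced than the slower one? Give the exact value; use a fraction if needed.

306 min = 18360 s.
A emits 30 × 18360 = 550800 frames; B emits 30000/1001 × 18360 = 550800000/1001.
Difference = 550800/1001 frames (≈ 550.2498); B is behind A.

550800/1001 frames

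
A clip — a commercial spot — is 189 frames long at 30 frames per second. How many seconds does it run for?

6.3 seconds

Running time = 189 / (30) = 6.3 s.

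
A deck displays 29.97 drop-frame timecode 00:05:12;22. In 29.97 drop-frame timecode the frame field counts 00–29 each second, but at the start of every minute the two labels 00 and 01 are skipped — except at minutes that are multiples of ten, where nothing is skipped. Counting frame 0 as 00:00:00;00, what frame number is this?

9372

As if non-drop at 30 labels/s: (0 × 3600 + 5 × 60 + 12) × 30 + 22 = 9382.
Minute boundaries passed: 5; those not divisible by 10: 5 − 0 = 5; dropped labels = 2 × 5 = 10.
Actual frame index = 9382 − 10 = 9372.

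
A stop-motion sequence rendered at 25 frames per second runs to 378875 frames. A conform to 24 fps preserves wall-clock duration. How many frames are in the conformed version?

Target frames = source frames × (target rate / source rate) = 378875 × (24)/(25) = 378875 × 24/25 = 363720.

363720 frames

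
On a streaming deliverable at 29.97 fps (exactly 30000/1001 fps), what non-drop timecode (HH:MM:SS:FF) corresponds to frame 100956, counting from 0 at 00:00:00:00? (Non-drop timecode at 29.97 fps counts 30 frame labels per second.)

00:56:05:06

100956 ÷ 30 = 3365 full seconds, remainder 6 frames.
3365 s = 0 h 56 min 5 s.
Timecode: 00:56:05:06.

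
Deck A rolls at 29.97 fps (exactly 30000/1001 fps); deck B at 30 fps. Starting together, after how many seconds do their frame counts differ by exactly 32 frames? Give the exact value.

16016/15 seconds

The gap grows by |30 − 30000/1001| = 30/1001 frames per second.
Time for a 32-frame gap: 32 ÷ (30/1001) = 16016/15 s.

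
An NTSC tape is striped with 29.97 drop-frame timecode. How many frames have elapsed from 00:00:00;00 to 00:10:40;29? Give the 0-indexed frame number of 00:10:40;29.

19211

As if non-drop at 30 labels/s: (0 × 3600 + 10 × 60 + 40) × 30 + 29 = 19229.
Minute boundaries passed: 10; those not divisible by 10: 10 − 1 = 9; dropped labels = 2 × 9 = 18.
Actual frame index = 19229 − 18 = 19211.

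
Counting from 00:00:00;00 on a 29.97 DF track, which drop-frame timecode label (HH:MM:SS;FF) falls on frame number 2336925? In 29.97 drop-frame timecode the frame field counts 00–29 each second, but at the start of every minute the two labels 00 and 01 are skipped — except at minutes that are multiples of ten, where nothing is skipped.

Each 10-minute DF block holds 10 × 60 × 30 − 9 × 2 = 17982 frames. 2336925 ÷ 17982 → 129 full blocks, remainder 17247.
Within the partial block the first minute is 1800 frames and each further minute 1798, so 9 further minute boundaries passed. Total skipped labels = 18 × 129 + 2 × 9 = 2340.
Non-drop label index = 2336925 + 2340 = 2339265; at 30 labels/s that is 21:39:35:15, i.e. DF 21:39:35;15.

21:39:35;15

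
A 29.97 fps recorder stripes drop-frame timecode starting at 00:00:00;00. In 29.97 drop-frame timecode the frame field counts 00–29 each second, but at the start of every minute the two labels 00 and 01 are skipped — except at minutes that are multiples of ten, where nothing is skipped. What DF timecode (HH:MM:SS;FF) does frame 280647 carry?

02:36:04;09

Ten DF minutes hold 17982 frames, so frame 280647 lies in block 15 (frames 269730–287711) with 10917 frames into that block.
The block's first minute is 1800 frames and the rest 1798 each; 10917 frames reaches minute 6, so 15 × 18 + 6 × 2 = 282 labels have been skipped so far.
Adding those back, label number 280647 + 282 = 280929 at 30 labels/s is 9364 s + 9 f = 2 h 36 min 4 s frame 9, i.e. 02:36:04;09.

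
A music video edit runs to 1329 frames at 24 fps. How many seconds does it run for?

55.375 seconds

Running time = 1329 / (24) = 55.375 s.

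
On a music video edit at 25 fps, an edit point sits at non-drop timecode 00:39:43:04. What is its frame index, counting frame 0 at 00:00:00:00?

frame 59579

Total seconds to the label: (0 × 3600 + 39 × 60 + 43) = 2383.
Frame index = 2383 × 25 + 4 = 59579.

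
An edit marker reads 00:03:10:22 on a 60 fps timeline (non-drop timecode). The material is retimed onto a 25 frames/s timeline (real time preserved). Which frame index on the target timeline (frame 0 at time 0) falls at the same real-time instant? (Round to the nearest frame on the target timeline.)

frame 4759

Source frame index: (0×3600 + 3×60 + 10) × 60 + 22 = 11422.
Real time: 11422 / (60) = 5711/30 s.
Target frame: (5711/30) × (25) = 28555/6 ≈ 4759.167 → 4759.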